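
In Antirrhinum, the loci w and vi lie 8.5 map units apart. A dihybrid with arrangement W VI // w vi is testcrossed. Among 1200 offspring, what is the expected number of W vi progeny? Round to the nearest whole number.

51

A map distance of 8.5 map units corresponds to a recombination frequency of 0.085.
The F1 is W VI / w vi, so W vi is a recombinant gamete class with expected frequency r/2 = 0.085/2 = 0.0425.
Expected number = 0.0425 × 1200 = 51.00 ≈ 51.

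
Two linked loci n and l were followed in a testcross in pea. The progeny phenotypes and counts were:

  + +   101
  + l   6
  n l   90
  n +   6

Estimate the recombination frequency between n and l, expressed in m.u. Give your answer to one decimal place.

The two most frequent classes, + + (101) and n l (90), are the parental types, so the F1 was + + / n l.
The recombinant classes are + l and n +: 6 + 6 = 12.
Recombination frequency = 12/203 = 0.0591 ≈ 5.9%, i.e. 5.9 m.u.

5.9 m.u.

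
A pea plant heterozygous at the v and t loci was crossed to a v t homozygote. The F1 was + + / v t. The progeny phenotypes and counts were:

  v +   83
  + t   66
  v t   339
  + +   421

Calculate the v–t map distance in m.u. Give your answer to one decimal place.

16.4 m.u.

The recombinant classes are + t and v +: 66 + 83 = 149.
Recombination frequency = 149/909 = 0.1639 ≈ 16.4%, i.e. 16.4 m.u.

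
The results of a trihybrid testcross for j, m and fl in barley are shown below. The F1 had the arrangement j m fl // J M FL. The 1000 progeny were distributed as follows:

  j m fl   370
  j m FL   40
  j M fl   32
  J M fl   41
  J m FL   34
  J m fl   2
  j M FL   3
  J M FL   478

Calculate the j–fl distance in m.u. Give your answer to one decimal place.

The two rarest classes, J m fl and j M FL, are the double crossovers. Comparing them with the parentals, only the j allele has switched, so j is the middle locus and the order is fl – j – m.
Crossovers in the fl–j interval produce the single-crossover classes j m FL and J M fl (40 + 41 = 81) plus the double crossovers (5).
RF(fl–j) = (81 + 5) / 1000 = 86/1000 = 0.0860 → 8.6 m.u.

8.6 m.u.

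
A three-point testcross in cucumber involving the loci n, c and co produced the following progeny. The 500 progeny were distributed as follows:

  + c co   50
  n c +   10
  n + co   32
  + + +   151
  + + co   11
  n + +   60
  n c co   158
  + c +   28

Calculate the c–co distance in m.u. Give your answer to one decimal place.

16.2 m.u.

The two most frequent reciprocal classes, + + + and n c co, are the parental types, so the F1 was + + + / n c co.
The two rarest classes, + + co and n c +, are the double crossovers. Comparing them with the parentals, only the co allele has switched, so co is the middle locus and the order is n – co – c.
Crossovers in the co–c interval produce the single-crossover classes + c + and n + co (28 + 32 = 60) plus the double crossovers (21).
RF(co–c) = (60 + 21) / 500 = 81/500 = 0.1620 → 16.2 m.u.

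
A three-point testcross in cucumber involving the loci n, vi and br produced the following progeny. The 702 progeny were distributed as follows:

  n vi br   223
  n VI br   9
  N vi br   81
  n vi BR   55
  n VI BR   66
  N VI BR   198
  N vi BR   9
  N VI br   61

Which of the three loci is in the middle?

vi

The two most frequent reciprocal classes, N VI BR and n vi br, are the parental types, so the F1 was N VI BR / n vi br.
The two rarest classes, N vi BR and n VI br, are the double crossovers. Comparing them with the parentals, only the vi allele has switched, so vi is the middle locus and the order is br – vi – n.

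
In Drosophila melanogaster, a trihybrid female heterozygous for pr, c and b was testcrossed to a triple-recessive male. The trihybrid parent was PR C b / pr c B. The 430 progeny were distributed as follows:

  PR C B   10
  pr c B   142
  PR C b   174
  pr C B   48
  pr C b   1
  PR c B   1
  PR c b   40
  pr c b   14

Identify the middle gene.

pr

The two rarest classes, pr C b and PR c B, are the double crossovers. Comparing them with the parentals, only the pr allele has switched, so pr is the middle locus and the order is c – pr – b.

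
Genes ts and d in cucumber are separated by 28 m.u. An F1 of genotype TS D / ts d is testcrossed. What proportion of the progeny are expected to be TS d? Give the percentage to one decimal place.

14.0%

A map distance of 28 m.u. corresponds to a recombination frequency of 0.280.
The F1 is TS D / ts d, so TS d is a recombinant gamete class with expected frequency r/2 = 0.280/2 = 0.1400.
That is 0.1400 = 14.0% of the progeny.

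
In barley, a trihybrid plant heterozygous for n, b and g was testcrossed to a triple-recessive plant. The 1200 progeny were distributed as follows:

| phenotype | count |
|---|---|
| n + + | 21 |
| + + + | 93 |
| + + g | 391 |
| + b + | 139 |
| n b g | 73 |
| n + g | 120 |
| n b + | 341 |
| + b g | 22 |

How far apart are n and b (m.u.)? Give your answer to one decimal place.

The two most frequent reciprocal classes, n b + and + + g, are the parental types, so the F1 was n b + / + + g.
The two rarest classes, n + + and + b g, are the double crossovers. Comparing them with the parentals, only the b allele has switched, so b is the middle locus and the order is g – b – n.
Crossovers in the b–n interval produce the single-crossover classes + b + and n + g (139 + 120 = 259) plus the double crossovers (43).
RF(b–n) = (259 + 43) / 1200 = 302/1200 = 0.2517 → 25.2 m.u.

25.2 m.u.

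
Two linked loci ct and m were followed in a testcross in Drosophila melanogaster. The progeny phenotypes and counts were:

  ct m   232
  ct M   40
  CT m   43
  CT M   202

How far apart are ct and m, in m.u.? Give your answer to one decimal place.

16.1 m.u.

The two most frequent classes, CT M (202) and ct m (232), are the parental types, so the F1 was CT M / ct m.
The recombinant classes are CT m and ct M: 43 + 40 = 83.
Recombination frequency = 83/517 = 0.1605 ≈ 16.1%, i.e. 16.1 m.u.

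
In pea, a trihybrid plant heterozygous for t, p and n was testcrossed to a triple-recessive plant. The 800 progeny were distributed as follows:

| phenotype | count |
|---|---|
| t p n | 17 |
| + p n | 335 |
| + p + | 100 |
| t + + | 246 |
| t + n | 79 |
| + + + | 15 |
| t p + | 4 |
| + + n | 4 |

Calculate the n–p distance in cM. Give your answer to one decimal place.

The two most frequent reciprocal classes, t + + and + p n, are the parental types, so the F1 was t + + / + p n.
The two rarest classes, t p + and + + n, are the double crossovers. Comparing them with the parentals, only the p allele has switched, so p is the middle locus and the order is t – p – n.
Crossovers in the p–n interval produce the single-crossover classes t + n and + p + (79 + 100 = 179) plus the double crossovers (8).
RF(p–n) = (179 + 8) / 800 = 187/800 = 0.2338 → 23.4 cM.

23.4 cM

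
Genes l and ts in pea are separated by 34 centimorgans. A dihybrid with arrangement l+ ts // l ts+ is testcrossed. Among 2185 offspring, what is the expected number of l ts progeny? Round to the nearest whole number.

A map distance of 34 centimorgans corresponds to a recombination frequency of 0.340.
The F1 is l+ ts / l ts+, so l ts is a recombinant gamete class with expected frequency r/2 = 0.340/2 = 0.1700.
Expected number = 0.1700 × 2185 = 371.45 ≈ 371.

371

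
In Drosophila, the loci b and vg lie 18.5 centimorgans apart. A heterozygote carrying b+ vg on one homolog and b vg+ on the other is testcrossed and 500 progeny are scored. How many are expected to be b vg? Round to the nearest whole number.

A map distance of 18.5 centimorgans corresponds to a recombination frequency of 0.185.
The F1 is b+ vg / b vg+, so b vg is a recombinant gamete class with expected frequency r/2 = 0.185/2 = 0.0925.
Expected number = 0.0925 × 500 = 46.25 ≈ 46.

46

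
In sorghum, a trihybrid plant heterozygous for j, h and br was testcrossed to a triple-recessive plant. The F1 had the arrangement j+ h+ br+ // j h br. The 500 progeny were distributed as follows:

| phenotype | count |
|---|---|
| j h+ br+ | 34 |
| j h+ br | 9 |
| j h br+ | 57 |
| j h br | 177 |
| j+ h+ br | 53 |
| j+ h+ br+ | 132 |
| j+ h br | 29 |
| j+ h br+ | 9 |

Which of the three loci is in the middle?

h

The two rarest classes, j+ h br+ and j h+ br, are the double crossovers. Comparing them with the parentals, only the h allele has switched, so h is the middle locus and the order is br – h – j.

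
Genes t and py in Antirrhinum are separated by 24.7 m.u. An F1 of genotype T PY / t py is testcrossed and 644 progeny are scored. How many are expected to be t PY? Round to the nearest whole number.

80

A map distance of 24.7 m.u. corresponds to a recombination frequency of 0.247.
The F1 is T PY / t py, so t PY is a recombinant gamete class with expected frequency r/2 = 0.247/2 = 0.1235.
Expected number = 0.1235 × 644 = 79.53 ≈ 80.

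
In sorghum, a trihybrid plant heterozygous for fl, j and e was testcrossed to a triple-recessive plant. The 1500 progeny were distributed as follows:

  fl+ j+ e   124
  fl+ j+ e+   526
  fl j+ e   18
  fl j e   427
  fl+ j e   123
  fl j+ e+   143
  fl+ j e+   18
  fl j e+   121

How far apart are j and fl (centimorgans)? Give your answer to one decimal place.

20.1 centimorgans

The two most frequent reciprocal classes, fl j e and fl+ j+ e+, are the parental types, so the F1 was fl j e / fl+ j+ e+.
The two rarest classes, fl j+ e and fl+ j e+, are the double crossovers. Comparing them with the parentals, only the j allele has switched, so j is the middle locus and the order is fl – j – e.
Crossovers in the fl–j interval produce the single-crossover classes fl+ j e and fl j+ e+ (123 + 143 = 266) plus the double crossovers (36).
RF(fl–j) = (266 + 36) / 1500 = 302/1500 = 0.2013 → 20.1 centimorgans.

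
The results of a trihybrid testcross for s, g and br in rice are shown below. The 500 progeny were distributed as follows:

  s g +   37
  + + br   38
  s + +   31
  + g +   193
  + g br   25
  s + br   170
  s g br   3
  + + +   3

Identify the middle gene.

g

The two most frequent reciprocal classes, + g + and s + br, are the parental types, so the F1 was + g + / s + br.
The two rarest classes, + + + and s g br, are the double crossovers. Comparing them with the parentals, only the g allele has switched, so g is the middle locus and the order is s – g – br.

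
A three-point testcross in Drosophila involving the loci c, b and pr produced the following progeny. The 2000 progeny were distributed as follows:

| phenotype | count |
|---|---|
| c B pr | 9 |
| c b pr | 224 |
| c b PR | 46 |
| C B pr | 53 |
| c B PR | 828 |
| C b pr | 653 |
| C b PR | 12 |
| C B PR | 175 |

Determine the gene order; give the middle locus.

pr

The two most frequent reciprocal classes, c B PR and C b pr, are the parental types, so the F1 was c B PR / C b pr.
The two rarest classes, c B pr and C b PR, are the double crossovers. Comparing them with the parentals, only the pr allele has switched, so pr is the middle locus and the order is b – pr – c.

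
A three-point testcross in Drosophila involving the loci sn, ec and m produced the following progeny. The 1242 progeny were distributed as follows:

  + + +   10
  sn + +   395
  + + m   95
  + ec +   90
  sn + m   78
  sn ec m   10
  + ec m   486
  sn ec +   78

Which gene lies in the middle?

The two most frequent reciprocal classes, sn + + and + ec m, are the parental types, so the F1 was sn + + / + ec m.
The two rarest classes, + + + and sn ec m, are the double crossovers. Comparing them with the parentals, only the sn allele has switched, so sn is the middle locus and the order is m – sn – ec.

sn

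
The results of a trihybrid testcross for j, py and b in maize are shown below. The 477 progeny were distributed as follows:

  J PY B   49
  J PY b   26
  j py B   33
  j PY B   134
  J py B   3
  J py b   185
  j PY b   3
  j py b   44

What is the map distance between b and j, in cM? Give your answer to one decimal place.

The two most frequent reciprocal classes, j PY B and J py b, are the parental types, so the F1 was j PY B / J py b.
The two rarest classes, j PY b and J py B, are the double crossovers. Comparing them with the parentals, only the b allele has switched, so b is the middle locus and the order is j – b – py.
Crossovers in the j–b interval produce the single-crossover classes J PY B and j py b (49 + 44 = 93) plus the double crossovers (6).
RF(j–b) = (93 + 6) / 477 = 99/477 = 0.2075 → 20.8 cM.

20.8 cM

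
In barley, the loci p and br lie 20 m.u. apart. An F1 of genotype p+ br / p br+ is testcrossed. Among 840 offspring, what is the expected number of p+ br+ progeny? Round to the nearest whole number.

84

A map distance of 20 m.u. corresponds to a recombination frequency of 0.200.
The F1 is p+ br / p br+, so p+ br+ is a recombinant gamete class with expected frequency r/2 = 0.200/2 = 0.1000.
Expected number = 0.1000 × 840 = 84.00 ≈ 84.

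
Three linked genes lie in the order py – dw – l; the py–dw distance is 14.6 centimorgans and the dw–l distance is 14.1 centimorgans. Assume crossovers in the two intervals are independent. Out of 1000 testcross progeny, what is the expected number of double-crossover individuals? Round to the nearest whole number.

21

Map distances give recombination frequencies of 0.146 and 0.141 for the two intervals.
With no interference, expected double-crossover frequency = 0.146 × 0.141 = 0.02059.
Expected number = 0.02059 × 1000 = 20.59 ≈ 21.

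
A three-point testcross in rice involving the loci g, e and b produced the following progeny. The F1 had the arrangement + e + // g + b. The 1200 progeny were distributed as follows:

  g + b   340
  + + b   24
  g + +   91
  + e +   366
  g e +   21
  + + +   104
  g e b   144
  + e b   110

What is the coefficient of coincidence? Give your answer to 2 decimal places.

The two rarest classes, g e + and + + b, are the double crossovers. Comparing them with the parentals, only the g allele has switched, so g is the middle locus and the order is e – g – b.
e–g: (248 + 45)/1200 = 0.2442; g–b: (201 + 45)/1200 = 0.2050.
Expected DCO frequency = 0.2442 × 0.2050 ≈ 0.05006; observed = 45/1200 ≈ 0.03750.
Coefficient of coincidence = 0.03750/0.05006 ≈ 0.75.

0.75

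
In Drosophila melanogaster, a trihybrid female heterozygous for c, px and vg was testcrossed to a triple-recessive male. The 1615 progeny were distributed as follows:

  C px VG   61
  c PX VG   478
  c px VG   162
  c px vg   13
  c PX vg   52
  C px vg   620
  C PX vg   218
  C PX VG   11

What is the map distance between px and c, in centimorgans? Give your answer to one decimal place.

25.0 centimorgans

The two most frequent reciprocal classes, C px vg and c PX VG, are the parental types, so the F1 was C px vg / c PX VG.
The two rarest classes, c px vg and C PX VG, are the double crossovers. Comparing them with the parentals, only the c allele has switched, so c is the middle locus and the order is px – c – vg.
Crossovers in the px–c interval produce the single-crossover classes C PX vg and c px VG (218 + 162 = 380) plus the double crossovers (24).
RF(px–c) = (380 + 24) / 1615 = 404/1615 = 0.2502 → 25.0 centimorgans.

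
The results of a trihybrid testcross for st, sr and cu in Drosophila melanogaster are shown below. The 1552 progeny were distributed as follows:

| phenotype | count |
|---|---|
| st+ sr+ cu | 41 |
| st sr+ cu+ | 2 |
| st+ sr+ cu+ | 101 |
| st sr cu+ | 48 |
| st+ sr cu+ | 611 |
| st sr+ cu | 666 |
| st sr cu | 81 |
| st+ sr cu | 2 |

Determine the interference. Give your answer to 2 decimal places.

The two most frequent reciprocal classes, st sr+ cu and st+ sr cu+, are the parental types, so the F1 was st sr+ cu / st+ sr cu+.
The two rarest classes, st sr+ cu+ and st+ sr cu, are the double crossovers. Comparing them with the parentals, only the cu allele has switched, so cu is the middle locus and the order is st – cu – sr.
st–cu: (89 + 4)/1552 = 0.0599; cu–sr: (182 + 4)/1552 = 0.1198.
Expected DCO frequency = 0.0599 × 0.1198 ≈ 0.00718; observed = 4/1552 ≈ 0.00258.
Coefficient of coincidence = 0.00258/0.00718 ≈ 0.36; interference = 1 − 0.36 = 0.64.

0.64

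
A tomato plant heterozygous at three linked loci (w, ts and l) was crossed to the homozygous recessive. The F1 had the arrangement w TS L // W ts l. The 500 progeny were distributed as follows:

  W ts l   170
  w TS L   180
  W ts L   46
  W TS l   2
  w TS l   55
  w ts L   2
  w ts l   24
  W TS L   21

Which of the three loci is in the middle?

The two rarest classes, w ts L and W TS l, are the double crossovers. Comparing them with the parentals, only the ts allele has switched, so ts is the middle locus and the order is l – ts – w.

ts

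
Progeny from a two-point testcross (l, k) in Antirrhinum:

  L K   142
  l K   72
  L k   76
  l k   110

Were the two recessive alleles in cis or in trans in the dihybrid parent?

cis

The two most frequent classes are L K (142) and l k (110); these are the parental (non-recombinant) types.
So the F1 carried L K on one chromosome and l k on the other — the recessive alleles are on the same chromosome (cis / coupling).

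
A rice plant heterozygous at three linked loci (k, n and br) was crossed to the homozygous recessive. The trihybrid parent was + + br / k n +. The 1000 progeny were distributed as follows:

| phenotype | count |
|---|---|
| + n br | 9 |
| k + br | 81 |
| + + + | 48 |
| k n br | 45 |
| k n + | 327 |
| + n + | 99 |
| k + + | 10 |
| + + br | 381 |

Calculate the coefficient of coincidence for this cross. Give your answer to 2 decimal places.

0.85

The two rarest classes, + n br and k + +, are the double crossovers. Comparing them with the parentals, only the n allele has switched, so n is the middle locus and the order is k – n – br.
k–n: (180 + 19)/1000 = 0.1990; n–br: (93 + 19)/1000 = 0.1120.
Expected DCO frequency = 0.1990 × 0.1120 ≈ 0.02229; observed = 19/1000 ≈ 0.01900.
Coefficient of coincidence = 0.01900/0.02229 ≈ 0.85.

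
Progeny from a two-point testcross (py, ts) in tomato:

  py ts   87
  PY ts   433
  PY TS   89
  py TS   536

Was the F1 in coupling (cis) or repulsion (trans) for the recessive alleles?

trans

The two most frequent classes are PY ts (433) and py TS (536); these are the parental (non-recombinant) types.
So the F1 carried PY ts on one chromosome and py TS on the other — the recessive alleles are on opposite chromosomes (trans / repulsion).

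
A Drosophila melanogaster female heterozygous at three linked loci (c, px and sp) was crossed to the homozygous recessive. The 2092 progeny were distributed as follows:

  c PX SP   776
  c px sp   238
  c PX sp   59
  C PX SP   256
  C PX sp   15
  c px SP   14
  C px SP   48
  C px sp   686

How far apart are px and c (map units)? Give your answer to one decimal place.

25.0 map units

The two most frequent reciprocal classes, C px sp and c PX SP, are the parental types, so the F1 was C px sp / c PX SP.
The two rarest classes, C PX sp and c px SP, are the double crossovers. Comparing them with the parentals, only the px allele has switched, so px is the middle locus and the order is sp – px – c.
Crossovers in the px–c interval produce the single-crossover classes c px sp and C PX SP (238 + 256 = 494) plus the double crossovers (29).
RF(px–c) = (494 + 29) / 2092 = 523/2092 = 0.2500 → 25.0 map units.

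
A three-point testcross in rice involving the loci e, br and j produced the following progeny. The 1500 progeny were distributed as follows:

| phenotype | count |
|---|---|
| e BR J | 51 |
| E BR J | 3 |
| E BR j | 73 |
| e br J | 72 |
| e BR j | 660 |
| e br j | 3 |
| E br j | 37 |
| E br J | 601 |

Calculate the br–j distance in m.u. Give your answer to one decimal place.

6.3 m.u.

The two most frequent reciprocal classes, e BR j and E br J, are the parental types, so the F1 was e BR j / E br J.
The two rarest classes, e br j and E BR J, are the double crossovers. Comparing them with the parentals, only the br allele has switched, so br is the middle locus and the order is j – br – e.
Crossovers in the j–br interval produce the single-crossover classes e BR J and E br j (51 + 37 = 88) plus the double crossovers (6).
RF(j–br) = (88 + 6) / 1500 = 94/1500 = 0.0627 → 6.3 m.u.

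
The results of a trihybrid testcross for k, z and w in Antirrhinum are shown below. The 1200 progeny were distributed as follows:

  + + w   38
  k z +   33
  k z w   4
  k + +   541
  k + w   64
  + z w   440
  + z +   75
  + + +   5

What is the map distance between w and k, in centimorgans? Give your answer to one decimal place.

The two most frequent reciprocal classes, + z w and k + +, are the parental types, so the F1 was + z w / k + +.
The two rarest classes, k z w and + + +, are the double crossovers. Comparing them with the parentals, only the k allele has switched, so k is the middle locus and the order is w – k – z.
Crossovers in the w–k interval produce the single-crossover classes + z + and k + w (75 + 64 = 139) plus the double crossovers (9).
RF(w–k) = (139 + 9) / 1200 = 148/1200 = 0.1233 → 12.3 centimorgans.

12.3 centimorgans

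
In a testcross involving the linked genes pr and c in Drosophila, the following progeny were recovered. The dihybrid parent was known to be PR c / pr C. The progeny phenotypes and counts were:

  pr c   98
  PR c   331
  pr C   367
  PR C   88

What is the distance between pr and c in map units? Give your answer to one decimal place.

The recombinant classes are PR C and pr c: 88 + 98 = 186.
Recombination frequency = 186/884 = 0.2104 ≈ 21.0%, i.e. 21.0 map units.

21.0 map units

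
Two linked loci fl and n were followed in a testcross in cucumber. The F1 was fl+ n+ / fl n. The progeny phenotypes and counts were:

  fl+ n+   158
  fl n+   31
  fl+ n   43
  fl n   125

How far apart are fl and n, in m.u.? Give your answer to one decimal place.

The recombinant classes are fl+ n and fl n+: 43 + 31 = 74.
Recombination frequency = 74/357 = 0.2073 ≈ 20.7%, i.e. 20.7 m.u.

20.7 m.u.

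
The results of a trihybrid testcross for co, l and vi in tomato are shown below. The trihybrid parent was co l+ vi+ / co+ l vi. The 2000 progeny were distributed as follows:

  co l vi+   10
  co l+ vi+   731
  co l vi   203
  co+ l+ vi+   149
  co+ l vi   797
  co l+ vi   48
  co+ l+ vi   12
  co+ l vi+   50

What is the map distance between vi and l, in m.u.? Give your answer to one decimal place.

The two rarest classes, co l vi+ and co+ l+ vi, are the double crossovers. Comparing them with the parentals, only the l allele has switched, so l is the middle locus and the order is co – l – vi.
Crossovers in the l–vi interval produce the single-crossover classes co l+ vi and co+ l vi+ (48 + 50 = 98) plus the double crossovers (22).
RF(l–vi) = (98 + 22) / 2000 = 120/2000 = 0.0600 → 6.0 m.u.

6.0 m.u.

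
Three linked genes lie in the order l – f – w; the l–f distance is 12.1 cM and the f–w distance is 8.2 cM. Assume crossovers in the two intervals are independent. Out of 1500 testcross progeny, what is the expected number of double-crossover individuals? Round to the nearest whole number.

Map distances give recombination frequencies of 0.121 and 0.082 for the two intervals.
With no interference, expected double-crossover frequency = 0.121 × 0.082 = 0.00992.
Expected number = 0.00992 × 1500 = 14.88 ≈ 15.

15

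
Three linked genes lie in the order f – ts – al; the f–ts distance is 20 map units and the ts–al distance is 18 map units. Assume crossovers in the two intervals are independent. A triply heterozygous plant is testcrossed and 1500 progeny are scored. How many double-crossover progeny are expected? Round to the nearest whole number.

Map distances give recombination frequencies of 0.200 and 0.180 for the two intervals.
With no interference, expected double-crossover frequency = 0.200 × 0.180 = 0.03600.
Expected number = 0.03600 × 1500 = 54.00 ≈ 54.

54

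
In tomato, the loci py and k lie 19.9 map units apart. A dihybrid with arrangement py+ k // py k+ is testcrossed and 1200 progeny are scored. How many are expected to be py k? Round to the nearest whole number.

A map distance of 19.9 map units corresponds to a recombination frequency of 0.199.
The F1 is py+ k / py k+, so py k is a recombinant gamete class with expected frequency r/2 = 0.199/2 = 0.0995.
Expected number = 0.0995 × 1200 = 119.40 ≈ 119.

119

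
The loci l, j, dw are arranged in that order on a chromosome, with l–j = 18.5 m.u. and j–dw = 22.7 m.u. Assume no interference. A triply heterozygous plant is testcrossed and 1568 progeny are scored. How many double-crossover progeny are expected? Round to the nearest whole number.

Map distances give recombination frequencies of 0.185 and 0.227 for the two intervals.
With no interference, expected double-crossover frequency = 0.185 × 0.227 = 0.04199.
Expected number = 0.04199 × 1568 = 65.85 ≈ 66.

66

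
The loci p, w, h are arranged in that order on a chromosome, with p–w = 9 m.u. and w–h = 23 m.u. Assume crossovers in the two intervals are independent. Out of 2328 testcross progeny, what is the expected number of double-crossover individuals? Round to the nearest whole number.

Map distances give recombination frequencies of 0.090 and 0.230 for the two intervals.
With no interference, expected double-crossover frequency = 0.090 × 0.230 = 0.02070.
Expected number = 0.02070 × 2328 = 48.19 ≈ 48.

48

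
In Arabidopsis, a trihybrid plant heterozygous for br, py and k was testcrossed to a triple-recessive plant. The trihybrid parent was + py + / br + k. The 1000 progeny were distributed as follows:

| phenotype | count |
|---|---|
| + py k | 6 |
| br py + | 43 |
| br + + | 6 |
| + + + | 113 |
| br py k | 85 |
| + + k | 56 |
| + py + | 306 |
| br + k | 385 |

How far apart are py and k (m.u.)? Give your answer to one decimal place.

21.0 m.u.

The two rarest classes, + py k and br + +, are the double crossovers. Comparing them with the parentals, only the k allele has switched, so k is the middle locus and the order is py – k – br.
Crossovers in the py–k interval produce the single-crossover classes + + + and br py k (113 + 85 = 198) plus the double crossovers (12).
RF(py–k) = (198 + 12) / 1000 = 210/1000 = 0.2100 → 21.0 m.u.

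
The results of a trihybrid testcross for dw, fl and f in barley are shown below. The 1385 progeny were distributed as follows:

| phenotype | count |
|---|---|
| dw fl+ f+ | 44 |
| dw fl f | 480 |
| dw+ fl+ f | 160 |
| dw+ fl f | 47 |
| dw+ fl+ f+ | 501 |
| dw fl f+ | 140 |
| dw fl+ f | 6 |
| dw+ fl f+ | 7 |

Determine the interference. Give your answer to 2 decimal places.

0.45

The two most frequent reciprocal classes, dw fl f and dw+ fl+ f+, are the parental types, so the F1 was dw fl f / dw+ fl+ f+.
The two rarest classes, dw fl+ f and dw+ fl f+, are the double crossovers. Comparing them with the parentals, only the fl allele has switched, so fl is the middle locus and the order is dw – fl – f.
dw–fl: (91 + 13)/1385 = 0.0751; fl–f: (300 + 13)/1385 = 0.2260.
Expected DCO frequency = 0.0751 × 0.2260 ≈ 0.01697; observed = 13/1385 ≈ 0.00939.
Coefficient of coincidence = 0.00939/0.01697 ≈ 0.55; interference = 1 − 0.55 = 0.45.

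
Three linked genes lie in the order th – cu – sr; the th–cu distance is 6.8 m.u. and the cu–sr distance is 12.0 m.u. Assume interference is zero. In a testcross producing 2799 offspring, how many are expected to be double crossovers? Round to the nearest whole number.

Map distances give recombination frequencies of 0.068 and 0.120 for the two intervals.
With no interference, expected double-crossover frequency = 0.068 × 0.120 = 0.00816.
Expected number = 0.00816 × 2799 = 22.84 ≈ 23.

23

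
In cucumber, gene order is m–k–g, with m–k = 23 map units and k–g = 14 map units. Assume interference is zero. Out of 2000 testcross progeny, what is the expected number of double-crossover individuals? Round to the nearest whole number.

Map distances give recombination frequencies of 0.230 and 0.140 for the two intervals.
With no interference, expected double-crossover frequency = 0.230 × 0.140 = 0.03220.
Expected number = 0.03220 × 2000 = 64.40 ≈ 64.

64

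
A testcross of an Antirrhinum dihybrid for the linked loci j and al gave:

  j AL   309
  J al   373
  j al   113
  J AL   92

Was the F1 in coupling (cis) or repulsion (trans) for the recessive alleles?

trans

The two most frequent classes are J al (373) and j AL (309); these are the parental (non-recombinant) types.
So the F1 carried J al on one chromosome and j AL on the other — the recessive alleles are on opposite chromosomes (trans / repulsion).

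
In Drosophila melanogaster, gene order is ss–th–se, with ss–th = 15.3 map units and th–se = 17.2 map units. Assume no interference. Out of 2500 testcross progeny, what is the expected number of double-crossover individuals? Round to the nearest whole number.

66

Map distances give recombination frequencies of 0.153 and 0.172 for the two intervals.
With no interference, expected double-crossover frequency = 0.153 × 0.172 = 0.02632.
Expected number = 0.02632 × 2500 = 65.79 ≈ 66.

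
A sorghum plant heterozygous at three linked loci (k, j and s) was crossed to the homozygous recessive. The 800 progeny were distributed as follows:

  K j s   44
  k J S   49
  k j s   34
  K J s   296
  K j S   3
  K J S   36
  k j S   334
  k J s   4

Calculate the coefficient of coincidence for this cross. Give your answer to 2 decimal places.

The two most frequent reciprocal classes, k j S and K J s, are the parental types, so the F1 was k j S / K J s.
The two rarest classes, K j S and k J s, are the double crossovers. Comparing them with the parentals, only the k allele has switched, so k is the middle locus and the order is j – k – s.
j–k: (93 + 7)/800 = 0.1250; k–s: (70 + 7)/800 = 0.0963.
Expected DCO frequency = 0.1250 × 0.0963 ≈ 0.01204; observed = 7/800 ≈ 0.00875.
Coefficient of coincidence = 0.00875/0.01204 ≈ 0.73.

0.73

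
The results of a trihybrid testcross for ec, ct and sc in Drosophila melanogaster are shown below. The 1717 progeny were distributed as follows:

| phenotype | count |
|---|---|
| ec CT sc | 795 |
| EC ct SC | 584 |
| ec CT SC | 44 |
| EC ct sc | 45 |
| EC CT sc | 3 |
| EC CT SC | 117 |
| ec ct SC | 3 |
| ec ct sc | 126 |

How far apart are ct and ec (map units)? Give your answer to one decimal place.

14.5 map units

The two most frequent reciprocal classes, EC ct SC and ec CT sc, are the parental types, so the F1 was EC ct SC / ec CT sc.
The two rarest classes, ec ct SC and EC CT sc, are the double crossovers. Comparing them with the parentals, only the ec allele has switched, so ec is the middle locus and the order is sc – ec – ct.
Crossovers in the ec–ct interval produce the single-crossover classes EC CT SC and ec ct sc (117 + 126 = 243) plus the double crossovers (6).
RF(ec–ct) = (243 + 6) / 1717 = 249/1717 = 0.1450 → 14.5 map units.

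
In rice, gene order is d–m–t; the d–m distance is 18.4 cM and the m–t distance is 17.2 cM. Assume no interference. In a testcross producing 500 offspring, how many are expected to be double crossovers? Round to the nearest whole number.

16

Map distances give recombination frequencies of 0.184 and 0.172 for the two intervals.
With no interference, expected double-crossover frequency = 0.184 × 0.172 = 0.03165.
Expected number = 0.03165 × 500 = 15.82 ≈ 16.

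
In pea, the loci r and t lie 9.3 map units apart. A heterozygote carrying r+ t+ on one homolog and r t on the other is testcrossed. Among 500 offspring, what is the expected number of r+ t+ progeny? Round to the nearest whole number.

A map distance of 9.3 map units corresponds to a recombination frequency of 0.093.
The F1 is r+ t+ / r t, so r+ t+ is a parental gamete class with expected frequency (1 − r)/2 = 0.907/2 = 0.4535.
Expected number = 0.4535 × 500 = 226.75 ≈ 227.

227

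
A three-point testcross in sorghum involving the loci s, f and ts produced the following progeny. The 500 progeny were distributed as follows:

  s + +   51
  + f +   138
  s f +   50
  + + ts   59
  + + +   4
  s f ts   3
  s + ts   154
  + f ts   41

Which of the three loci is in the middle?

f

The two most frequent reciprocal classes, s + ts and + f +, are the parental types, so the F1 was s + ts / + f +.
The two rarest classes, s f ts and + + +, are the double crossovers. Comparing them with the parentals, only the f allele has switched, so f is the middle locus and the order is ts – f – s.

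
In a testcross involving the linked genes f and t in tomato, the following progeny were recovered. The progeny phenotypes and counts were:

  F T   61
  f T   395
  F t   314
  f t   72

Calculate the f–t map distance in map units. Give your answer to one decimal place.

The two most frequent classes, F t (314) and f T (395), are the parental types, so the F1 was F t / f T.
The recombinant classes are F T and f t: 61 + 72 = 133.
Recombination frequency = 133/842 = 0.1580 ≈ 15.8%, i.e. 15.8 map units.

15.8 map units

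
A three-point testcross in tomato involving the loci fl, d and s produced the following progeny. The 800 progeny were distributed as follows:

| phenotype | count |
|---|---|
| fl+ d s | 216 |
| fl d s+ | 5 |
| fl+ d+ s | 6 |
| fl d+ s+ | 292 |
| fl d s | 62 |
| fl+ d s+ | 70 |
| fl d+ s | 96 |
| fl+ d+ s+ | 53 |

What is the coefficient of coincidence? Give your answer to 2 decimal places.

0.39

The two most frequent reciprocal classes, fl+ d s and fl d+ s+, are the parental types, so the F1 was fl+ d s / fl d+ s+.
The two rarest classes, fl+ d+ s and fl d s+, are the double crossovers. Comparing them with the parentals, only the d allele has switched, so d is the middle locus and the order is fl – d – s.
fl–d: (115 + 11)/800 = 0.1575; d–s: (166 + 11)/800 = 0.2213.
Expected DCO frequency = 0.1575 × 0.2213 ≈ 0.03485; observed = 11/800 ≈ 0.01375.
Coefficient of coincidence = 0.01375/0.03485 ≈ 0.39.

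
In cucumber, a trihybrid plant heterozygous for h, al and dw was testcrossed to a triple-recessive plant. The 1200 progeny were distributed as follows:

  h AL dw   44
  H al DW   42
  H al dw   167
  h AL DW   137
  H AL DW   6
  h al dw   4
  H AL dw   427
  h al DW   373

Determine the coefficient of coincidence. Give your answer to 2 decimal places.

0.40

The two most frequent reciprocal classes, h al DW and H AL dw, are the parental types, so the F1 was h al DW / H AL dw.
The two rarest classes, h al dw and H AL DW, are the double crossovers. Comparing them with the parentals, only the dw allele has switched, so dw is the middle locus and the order is al – dw – h.
al–dw: (304 + 10)/1200 = 0.2617; dw–h: (86 + 10)/1200 = 0.0800.
Expected DCO frequency = 0.2617 × 0.0800 ≈ 0.02094; observed = 10/1200 ≈ 0.00833.
Coefficient of coincidence = 0.00833/0.02094 ≈ 0.40.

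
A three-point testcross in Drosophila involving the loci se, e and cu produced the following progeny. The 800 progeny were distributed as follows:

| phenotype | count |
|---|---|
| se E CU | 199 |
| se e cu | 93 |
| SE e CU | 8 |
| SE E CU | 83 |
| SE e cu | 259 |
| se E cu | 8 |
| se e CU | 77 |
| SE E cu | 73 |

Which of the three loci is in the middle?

The two most frequent reciprocal classes, se E CU and SE e cu, are the parental types, so the F1 was se E CU / SE e cu.
The two rarest classes, se E cu and SE e CU, are the double crossovers. Comparing them with the parentals, only the cu allele has switched, so cu is the middle locus and the order is e – cu – se.

cu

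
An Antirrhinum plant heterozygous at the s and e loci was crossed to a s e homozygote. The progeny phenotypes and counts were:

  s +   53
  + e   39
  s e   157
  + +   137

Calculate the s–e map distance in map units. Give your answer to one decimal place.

The two most frequent classes, + + (137) and s e (157), are the parental types, so the F1 was + + / s e.
The recombinant classes are + e and s +: 39 + 53 = 92.
Recombination frequency = 92/386 = 0.2383 ≈ 23.8%, i.e. 23.8 map units.

23.8 map units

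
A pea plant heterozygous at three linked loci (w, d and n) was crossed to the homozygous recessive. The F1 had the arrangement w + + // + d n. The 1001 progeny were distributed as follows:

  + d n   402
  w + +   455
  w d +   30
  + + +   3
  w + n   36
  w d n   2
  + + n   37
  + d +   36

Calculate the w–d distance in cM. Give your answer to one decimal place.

7.2 cM

The two rarest classes, + + + and w d n, are the double crossovers. Comparing them with the parentals, only the w allele has switched, so w is the middle locus and the order is n – w – d.
Crossovers in the w–d interval produce the single-crossover classes w d + and + + n (30 + 37 = 67) plus the double crossovers (5).
RF(w–d) = (67 + 5) / 1001 = 72/1001 = 0.0719 → 7.2 cM.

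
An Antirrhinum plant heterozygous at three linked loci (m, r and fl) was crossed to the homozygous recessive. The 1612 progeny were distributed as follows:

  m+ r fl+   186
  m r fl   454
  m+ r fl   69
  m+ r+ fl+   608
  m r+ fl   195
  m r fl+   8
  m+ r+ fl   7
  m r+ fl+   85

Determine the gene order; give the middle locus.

The two most frequent reciprocal classes, m+ r+ fl+ and m r fl, are the parental types, so the F1 was m+ r+ fl+ / m r fl.
The two rarest classes, m+ r+ fl and m r fl+, are the double crossovers. Comparing them with the parentals, only the fl allele has switched, so fl is the middle locus and the order is m – fl – r.

fl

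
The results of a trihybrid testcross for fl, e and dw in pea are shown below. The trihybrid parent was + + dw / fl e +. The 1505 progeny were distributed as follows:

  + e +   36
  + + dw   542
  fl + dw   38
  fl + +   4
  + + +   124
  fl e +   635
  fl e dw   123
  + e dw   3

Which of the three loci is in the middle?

e

The two rarest classes, + e dw and fl + +, are the double crossovers. Comparing them with the parentals, only the e allele has switched, so e is the middle locus and the order is dw – e – fl.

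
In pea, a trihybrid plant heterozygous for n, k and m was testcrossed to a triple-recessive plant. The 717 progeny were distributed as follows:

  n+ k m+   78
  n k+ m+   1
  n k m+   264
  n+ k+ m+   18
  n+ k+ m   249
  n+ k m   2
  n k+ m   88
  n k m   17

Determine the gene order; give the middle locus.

k

The two most frequent reciprocal classes, n+ k+ m and n k m+, are the parental types, so the F1 was n+ k+ m / n k m+.
The two rarest classes, n+ k m and n k+ m+, are the double crossovers. Comparing them with the parentals, only the k allele has switched, so k is the middle locus and the order is m – k – n.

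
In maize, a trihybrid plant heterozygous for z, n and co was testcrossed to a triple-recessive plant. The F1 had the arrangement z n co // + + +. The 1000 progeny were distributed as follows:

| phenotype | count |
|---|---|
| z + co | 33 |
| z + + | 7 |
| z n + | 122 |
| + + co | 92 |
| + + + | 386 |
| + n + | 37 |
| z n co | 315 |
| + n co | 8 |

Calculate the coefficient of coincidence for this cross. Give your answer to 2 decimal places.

0.77

The two rarest classes, + n co and z + +, are the double crossovers. Comparing them with the parentals, only the z allele has switched, so z is the middle locus and the order is co – z – n.
co–z: (214 + 15)/1000 = 0.2290; z–n: (70 + 15)/1000 = 0.0850.
Expected DCO frequency = 0.2290 × 0.0850 ≈ 0.01947; observed = 15/1000 ≈ 0.01500.
Coefficient of coincidence = 0.01500/0.01947 ≈ 0.77.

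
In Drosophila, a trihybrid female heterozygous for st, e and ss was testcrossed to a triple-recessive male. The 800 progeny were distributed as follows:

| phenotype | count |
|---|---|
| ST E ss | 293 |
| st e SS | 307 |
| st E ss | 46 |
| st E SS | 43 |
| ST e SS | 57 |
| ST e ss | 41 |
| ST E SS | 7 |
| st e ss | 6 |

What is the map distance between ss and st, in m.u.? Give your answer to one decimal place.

The two most frequent reciprocal classes, ST E ss and st e SS, are the parental types, so the F1 was ST E ss / st e SS.
The two rarest classes, ST E SS and st e ss, are the double crossovers. Comparing them with the parentals, only the ss allele has switched, so ss is the middle locus and the order is e – ss – st.
Crossovers in the ss–st interval produce the single-crossover classes st E ss and ST e SS (46 + 57 = 103) plus the double crossovers (13).
RF(ss–st) = (103 + 13) / 800 = 116/800 = 0.1450 → 14.5 m.u.

14.5 m.u.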